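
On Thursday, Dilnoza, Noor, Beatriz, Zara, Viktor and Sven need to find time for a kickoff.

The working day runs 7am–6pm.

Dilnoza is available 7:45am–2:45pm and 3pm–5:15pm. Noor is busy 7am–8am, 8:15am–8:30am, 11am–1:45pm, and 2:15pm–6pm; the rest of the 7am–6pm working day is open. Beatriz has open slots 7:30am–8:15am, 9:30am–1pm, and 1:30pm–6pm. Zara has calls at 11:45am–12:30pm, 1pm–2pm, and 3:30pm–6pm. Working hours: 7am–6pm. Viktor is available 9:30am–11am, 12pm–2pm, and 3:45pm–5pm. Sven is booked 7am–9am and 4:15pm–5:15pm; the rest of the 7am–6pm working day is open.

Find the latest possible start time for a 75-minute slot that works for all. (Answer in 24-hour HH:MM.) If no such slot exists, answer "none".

Noor free within 07:00–18:00: 08:00–08:15, 08:30–11:00, 13:45–14:15.
Zara free within 07:00–18:00: 07:00–11:45, 12:30–13:00, 14:00–15:30.
Sven free within 07:00–18:00: 09:00–16:15, 17:15–18:00.
Dilnoza ∩ Noor: 08:00–08:15, 08:30–11:00, 13:45–14:15.
Dilnoza ∩ Noor ∩ Beatriz: 08:00–08:15, 09:30–11:00, 13:45–14:15.
Dilnoza ∩ Noor ∩ Beatriz ∩ Zara: 08:00–08:15, 09:30–11:00, 14:00–14:15.
Dilnoza ∩ Noor ∩ Beatriz ∩ Zara ∩ Viktor: 09:30–11:00.
Dilnoza ∩ Noor ∩ Beatriz ∩ Zara ∩ Viktor ∩ Sven: 09:30–11:00.
Windows ≥ 75 min: 09:30–11:00.
Latest start in the last window 09:30–11:00 is 11:00 − 75 min = 09:45.

09:45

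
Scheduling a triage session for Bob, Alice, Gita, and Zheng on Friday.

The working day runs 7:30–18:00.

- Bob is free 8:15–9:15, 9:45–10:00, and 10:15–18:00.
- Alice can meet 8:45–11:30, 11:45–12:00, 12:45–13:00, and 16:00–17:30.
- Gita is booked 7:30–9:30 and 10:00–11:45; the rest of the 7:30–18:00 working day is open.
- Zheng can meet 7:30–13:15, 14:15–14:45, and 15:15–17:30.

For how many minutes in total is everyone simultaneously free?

135 minutes

Gita free within 07:30–18:00: 09:30–10:00, 11:45–18:00.
Bob ∩ Alice: 08:45–09:15, 09:45–10:00, 10:15–11:30, 11:45–12:00, 12:45–13:00, 16:00–17:30.
Bob ∩ Alice ∩ Gita: 09:45–10:00, 11:45–12:00, 12:45–13:00, 16:00–17:30.
Bob ∩ Alice ∩ Gita ∩ Zheng: 09:45–10:00, 11:45–12:00, 12:45–13:00, 16:00–17:30.
Total common minutes: 15 + 15 + 15 + 90 = 135.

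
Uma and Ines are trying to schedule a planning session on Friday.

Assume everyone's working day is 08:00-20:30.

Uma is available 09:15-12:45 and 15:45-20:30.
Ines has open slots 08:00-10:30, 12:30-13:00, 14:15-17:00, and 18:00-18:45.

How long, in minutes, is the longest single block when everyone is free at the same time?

Uma ∩ Ines: 09:15–10:30, 12:30–12:45, 15:45–17:00, 18:00–18:45.
Common window lengths: 75, 15, 75, 45 min; longest is 75.

75 minutes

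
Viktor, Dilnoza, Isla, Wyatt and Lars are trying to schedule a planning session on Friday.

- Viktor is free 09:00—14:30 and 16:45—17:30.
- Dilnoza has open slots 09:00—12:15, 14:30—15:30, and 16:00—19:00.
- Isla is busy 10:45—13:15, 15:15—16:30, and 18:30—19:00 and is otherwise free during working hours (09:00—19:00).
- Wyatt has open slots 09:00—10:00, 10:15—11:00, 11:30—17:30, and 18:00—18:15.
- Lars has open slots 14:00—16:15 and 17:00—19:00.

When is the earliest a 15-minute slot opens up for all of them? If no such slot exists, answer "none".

17:00

Isla free within 09:00–19:00: 09:00–10:45, 13:15–15:15, 16:30–18:30.
Viktor ∩ Dilnoza: 09:00–12:15, 16:45–17:30.
Viktor ∩ Dilnoza ∩ Isla: 09:00–10:45, 16:45–17:30.
Viktor ∩ Dilnoza ∩ Isla ∩ Wyatt: 09:00–10:00, 10:15–10:45, 16:45–17:30.
Viktor ∩ Dilnoza ∩ Isla ∩ Wyatt ∩ Lars: 17:00–17:30.
Windows ≥ 15 min: 17:00–17:30.
Earliest such window starts at 17:00.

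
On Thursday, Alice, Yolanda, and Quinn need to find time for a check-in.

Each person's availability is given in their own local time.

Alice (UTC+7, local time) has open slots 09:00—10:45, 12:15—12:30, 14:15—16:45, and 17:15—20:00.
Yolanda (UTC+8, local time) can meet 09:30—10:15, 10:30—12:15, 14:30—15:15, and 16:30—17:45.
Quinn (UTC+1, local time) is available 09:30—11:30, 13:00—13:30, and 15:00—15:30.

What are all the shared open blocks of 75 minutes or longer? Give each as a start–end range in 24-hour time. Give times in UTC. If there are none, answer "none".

08:30–09:45

Alice → UTC: 02:00–03:45, 05:15–05:30, 07:15–09:45, 10:15–13:00.
Yolanda → UTC: 01:30–02:15, 02:30–04:15, 06:30–07:15, 08:30–09:45.
Quinn → UTC: 08:30–10:30, 12:00–12:30, 14:00–14:30.
Alice ∩ Yolanda: 02:00–02:15, 02:30–03:45, 08:30–09:45.
Alice ∩ Yolanda ∩ Quinn: 08:30–09:45.
Windows ≥ 75 min: 08:30–09:45.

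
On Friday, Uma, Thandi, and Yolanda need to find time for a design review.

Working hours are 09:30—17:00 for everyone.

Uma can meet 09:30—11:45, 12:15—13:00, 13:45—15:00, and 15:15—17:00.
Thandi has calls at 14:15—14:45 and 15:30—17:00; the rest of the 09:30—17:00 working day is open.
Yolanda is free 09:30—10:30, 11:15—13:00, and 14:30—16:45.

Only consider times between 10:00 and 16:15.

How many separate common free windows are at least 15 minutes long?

5

Thandi free within 09:30–17:00: 09:30–14:15, 14:45–15:30.
Uma ∩ Thandi: 09:30–11:45, 12:15–13:00, 13:45–14:15, 14:45–15:00, 15:15–15:30.
Uma ∩ Thandi ∩ Yolanda: 09:30–10:30, 11:15–11:45, 12:15–13:00, 14:45–15:00, 15:15–15:30.
Restricted to 10:00–16:15: 10:00–10:30, 11:15–11:45, 12:15–13:00, 14:45–15:00, 15:15–15:30.
Windows ≥ 15 min: 10:00–10:30, 11:15–11:45, 12:15–13:00, 14:45–15:00, 15:15–15:30.
That's 5 windows.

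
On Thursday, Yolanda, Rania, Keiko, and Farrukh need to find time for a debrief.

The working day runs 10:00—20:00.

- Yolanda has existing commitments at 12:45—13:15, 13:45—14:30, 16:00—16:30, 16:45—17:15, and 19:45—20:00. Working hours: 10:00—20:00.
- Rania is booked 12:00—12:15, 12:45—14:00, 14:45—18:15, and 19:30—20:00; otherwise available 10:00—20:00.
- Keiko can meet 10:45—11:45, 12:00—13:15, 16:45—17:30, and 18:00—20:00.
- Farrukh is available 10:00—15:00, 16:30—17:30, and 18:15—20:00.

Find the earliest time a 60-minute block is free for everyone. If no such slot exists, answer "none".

Yolanda free within 10:00–20:00: 10:00–12:45, 13:15–13:45, 14:30–16:00, 16:30–16:45, 17:15–19:45.
Rania free within 10:00–20:00: 10:00–12:00, 12:15–12:45, 14:00–14:45, 18:15–19:30.
Yolanda ∩ Rania: 10:00–12:00, 12:15–12:45, 14:30–14:45, 18:15–19:30.
Yolanda ∩ Rania ∩ Keiko: 10:45–11:45, 12:15–12:45, 18:15–19:30.
Yolanda ∩ Rania ∩ Keiko ∩ Farrukh: 10:45–11:45, 12:15–12:45, 18:15–19:30.
Windows ≥ 60 min: 10:45–11:45, 18:15–19:30.
Earliest such window starts at 10:45.

10:45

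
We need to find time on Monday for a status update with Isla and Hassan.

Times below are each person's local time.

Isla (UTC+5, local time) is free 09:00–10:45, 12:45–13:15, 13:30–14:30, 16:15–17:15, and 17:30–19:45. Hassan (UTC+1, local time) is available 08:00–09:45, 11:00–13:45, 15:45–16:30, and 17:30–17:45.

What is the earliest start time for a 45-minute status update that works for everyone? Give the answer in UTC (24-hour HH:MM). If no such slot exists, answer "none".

Isla → UTC: 04:00–05:45, 07:45–08:15, 08:30–09:30, 11:15–12:15, 12:30–14:45.
Hassan → UTC: 07:00–08:45, 10:00–12:45, 14:45–15:30, 16:30–16:45.
Isla ∩ Hassan: 07:45–08:15, 08:30–08:45, 11:15–12:15, 12:30–12:45.
Windows ≥ 45 min: 11:15–12:15.
Earliest such window starts at 11:15.

11:15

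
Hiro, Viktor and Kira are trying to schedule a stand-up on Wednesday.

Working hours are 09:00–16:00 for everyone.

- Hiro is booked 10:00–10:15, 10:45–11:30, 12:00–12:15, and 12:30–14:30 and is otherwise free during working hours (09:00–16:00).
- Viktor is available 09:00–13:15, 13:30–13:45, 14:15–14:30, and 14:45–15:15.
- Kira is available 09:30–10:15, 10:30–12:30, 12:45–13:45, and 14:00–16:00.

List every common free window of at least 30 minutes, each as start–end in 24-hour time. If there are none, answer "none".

09:30–10:00, 11:30–12:00, 14:45–15:15

Hiro free within 09:00–16:00: 09:00–10:00, 10:15–10:45, 11:30–12:00, 12:15–12:30, 14:30–16:00.
Hiro ∩ Viktor: 09:00–10:00, 10:15–10:45, 11:30–12:00, 12:15–12:30, 14:45–15:15.
Hiro ∩ Viktor ∩ Kira: 09:30–10:00, 10:30–10:45, 11:30–12:00, 12:15–12:30, 14:45–15:15.
Windows ≥ 30 min: 09:30–10:00, 11:30–12:00, 14:45–15:15.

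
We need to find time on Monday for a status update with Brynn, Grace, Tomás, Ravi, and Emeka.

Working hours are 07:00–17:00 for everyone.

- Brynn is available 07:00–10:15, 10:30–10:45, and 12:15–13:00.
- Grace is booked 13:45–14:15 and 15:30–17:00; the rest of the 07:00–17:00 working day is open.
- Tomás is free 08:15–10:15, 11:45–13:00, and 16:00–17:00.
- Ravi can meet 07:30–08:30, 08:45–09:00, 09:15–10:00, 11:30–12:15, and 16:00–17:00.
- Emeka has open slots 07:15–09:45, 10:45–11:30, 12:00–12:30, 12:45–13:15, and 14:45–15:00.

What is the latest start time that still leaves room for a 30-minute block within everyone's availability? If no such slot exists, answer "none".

09:15

Grace free within 07:00–17:00: 07:00–13:45, 14:15–15:30.
Brynn ∩ Grace: 07:00–10:15, 10:30–10:45, 12:15–13:00.
Brynn ∩ Grace ∩ Tomás: 08:15–10:15, 12:15–13:00.
Brynn ∩ Grace ∩ Tomás ∩ Ravi: 08:15–08:30, 08:45–09:00, 09:15–10:00.
Brynn ∩ Grace ∩ Tomás ∩ Ravi ∩ Emeka: 08:15–08:30, 08:45–09:00, 09:15–09:45.
Windows ≥ 30 min: 09:15–09:45.
Latest start in the last window 09:15–09:45 is 09:45 − 30 min = 09:15.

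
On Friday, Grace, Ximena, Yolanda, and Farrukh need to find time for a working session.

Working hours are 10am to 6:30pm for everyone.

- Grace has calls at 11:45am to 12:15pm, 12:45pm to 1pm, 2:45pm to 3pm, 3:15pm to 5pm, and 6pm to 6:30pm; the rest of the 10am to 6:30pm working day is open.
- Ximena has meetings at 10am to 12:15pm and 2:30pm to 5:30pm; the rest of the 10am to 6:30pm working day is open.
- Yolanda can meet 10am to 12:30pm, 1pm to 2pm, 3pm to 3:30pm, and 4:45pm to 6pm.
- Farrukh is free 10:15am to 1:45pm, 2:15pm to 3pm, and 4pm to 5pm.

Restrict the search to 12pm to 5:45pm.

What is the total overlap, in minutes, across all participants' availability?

Grace free within 10:00–18:30: 10:00–11:45, 12:15–12:45, 13:00–14:45, 15:00–15:15, 17:00–18:00.
Ximena free within 10:00–18:30: 12:15–14:30, 17:30–18:30.
Grace ∩ Ximena: 12:15–12:45, 13:00–14:30, 17:30–18:00.
Grace ∩ Ximena ∩ Yolanda: 12:15–12:30, 13:00–14:00, 17:30–18:00.
Grace ∩ Ximena ∩ Yolanda ∩ Farrukh: 12:15–12:30, 13:00–13:45.
Restricted to 12:00–17:45: 12:15–12:30, 13:00–13:45.
Total common minutes: 15 + 45 = 60.

60 minutes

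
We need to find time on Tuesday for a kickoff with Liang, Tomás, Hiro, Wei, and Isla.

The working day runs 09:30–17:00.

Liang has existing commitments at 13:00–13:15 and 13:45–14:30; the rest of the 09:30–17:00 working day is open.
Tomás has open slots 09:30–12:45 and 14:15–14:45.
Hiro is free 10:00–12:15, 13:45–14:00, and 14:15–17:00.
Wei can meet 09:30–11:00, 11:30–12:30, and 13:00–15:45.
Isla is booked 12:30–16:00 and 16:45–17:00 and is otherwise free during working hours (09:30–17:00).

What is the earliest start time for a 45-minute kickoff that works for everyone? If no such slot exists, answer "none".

Liang free within 09:30–17:00: 09:30–13:00, 13:15–13:45, 14:30–17:00.
Isla free within 09:30–17:00: 09:30–12:30, 16:00–16:45.
Liang ∩ Tomás: 09:30–12:45, 14:30–14:45.
Liang ∩ Tomás ∩ Hiro: 10:00–12:15, 14:30–14:45.
Liang ∩ Tomás ∩ Hiro ∩ Wei: 10:00–11:00, 11:30–12:15, 14:30–14:45.
Liang ∩ Tomás ∩ Hiro ∩ Wei ∩ Isla: 10:00–11:00, 11:30–12:15.
Windows ≥ 45 min: 10:00–11:00, 11:30–12:15.
Earliest such window starts at 10:00.

10:00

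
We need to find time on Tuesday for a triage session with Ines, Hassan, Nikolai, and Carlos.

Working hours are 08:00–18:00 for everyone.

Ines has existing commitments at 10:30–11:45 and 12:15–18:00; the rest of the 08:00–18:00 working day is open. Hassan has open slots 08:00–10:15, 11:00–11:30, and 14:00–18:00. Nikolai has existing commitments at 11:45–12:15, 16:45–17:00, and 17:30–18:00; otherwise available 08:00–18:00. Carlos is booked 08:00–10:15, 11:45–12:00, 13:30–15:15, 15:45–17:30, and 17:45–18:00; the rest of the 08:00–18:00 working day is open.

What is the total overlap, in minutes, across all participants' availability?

0 minutes

Ines free within 08:00–18:00: 08:00–10:30, 11:45–12:15.
Nikolai free within 08:00–18:00: 08:00–11:45, 12:15–16:45, 17:00–17:30.
Carlos free within 08:00–18:00: 10:15–11:45, 12:00–13:30, 15:15–15:45, 17:30–17:45.
Ines ∩ Hassan: 08:00–10:15.
Ines ∩ Hassan ∩ Nikolai: 08:00–10:15.
Ines ∩ Hassan ∩ Nikolai ∩ Carlos: (none).
Total common minutes: 0.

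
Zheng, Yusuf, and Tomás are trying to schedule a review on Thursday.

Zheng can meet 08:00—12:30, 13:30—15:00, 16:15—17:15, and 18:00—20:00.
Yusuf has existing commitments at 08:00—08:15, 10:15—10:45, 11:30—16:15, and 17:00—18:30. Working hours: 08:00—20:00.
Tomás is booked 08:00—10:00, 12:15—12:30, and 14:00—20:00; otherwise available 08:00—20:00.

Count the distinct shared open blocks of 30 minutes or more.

1

Yusuf free within 08:00–20:00: 08:15–10:15, 10:45–11:30, 16:15–17:00, 18:30–20:00.
Tomás free within 08:00–20:00: 10:00–12:15, 12:30–14:00.
Zheng ∩ Yusuf: 08:15–10:15, 10:45–11:30, 16:15–17:00, 18:30–20:00.
Zheng ∩ Yusuf ∩ Tomás: 10:00–10:15, 10:45–11:30.
Windows ≥ 30 min: 10:45–11:30.
That's 1 window.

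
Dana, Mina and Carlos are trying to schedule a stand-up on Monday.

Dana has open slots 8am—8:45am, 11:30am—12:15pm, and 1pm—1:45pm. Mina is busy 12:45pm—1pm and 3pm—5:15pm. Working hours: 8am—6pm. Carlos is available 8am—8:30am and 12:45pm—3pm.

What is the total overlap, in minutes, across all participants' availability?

Mina free within 08:00–18:00: 08:00–12:45, 13:00–15:00, 17:15–18:00.
Dana ∩ Mina: 08:00–08:45, 11:30–12:15, 13:00–13:45.
Dana ∩ Mina ∩ Carlos: 08:00–08:30, 13:00–13:45.
Total common minutes: 30 + 45 = 75.

75 minutes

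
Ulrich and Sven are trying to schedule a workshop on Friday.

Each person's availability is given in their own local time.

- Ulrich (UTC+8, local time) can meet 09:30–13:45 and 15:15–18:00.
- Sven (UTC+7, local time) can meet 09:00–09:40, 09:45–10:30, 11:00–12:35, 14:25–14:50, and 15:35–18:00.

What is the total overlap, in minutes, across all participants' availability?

Ulrich → UTC: 01:30–05:45, 07:15–10:00.
Sven → UTC: 02:00–02:40, 02:45–03:30, 04:00–05:35, 07:25–07:50, 08:35–11:00.
Ulrich ∩ Sven: 02:00–02:40, 02:45–03:30, 04:00–05:35, 07:25–07:50, 08:35–10:00.
Total common minutes: 40 + 45 + 95 + 25 + 85 = 290.

290 minutes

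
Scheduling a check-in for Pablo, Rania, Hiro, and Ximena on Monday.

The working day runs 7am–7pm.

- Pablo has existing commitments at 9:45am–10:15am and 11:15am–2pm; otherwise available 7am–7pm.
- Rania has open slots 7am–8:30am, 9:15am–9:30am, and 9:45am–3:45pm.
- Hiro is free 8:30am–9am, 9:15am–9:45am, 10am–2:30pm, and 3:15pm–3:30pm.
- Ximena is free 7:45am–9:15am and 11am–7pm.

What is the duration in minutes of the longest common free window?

Pablo free within 07:00–19:00: 07:00–09:45, 10:15–11:15, 14:00–19:00.
Pablo ∩ Rania: 07:00–08:30, 09:15–09:30, 10:15–11:15, 14:00–15:45.
Pablo ∩ Rania ∩ Hiro: 09:15–09:30, 10:15–11:15, 14:00–14:30, 15:15–15:30.
Pablo ∩ Rania ∩ Hiro ∩ Ximena: 11:00–11:15, 14:00–14:30, 15:15–15:30.
Common window lengths: 15, 30, 15 min; longest is 30.

30 minutes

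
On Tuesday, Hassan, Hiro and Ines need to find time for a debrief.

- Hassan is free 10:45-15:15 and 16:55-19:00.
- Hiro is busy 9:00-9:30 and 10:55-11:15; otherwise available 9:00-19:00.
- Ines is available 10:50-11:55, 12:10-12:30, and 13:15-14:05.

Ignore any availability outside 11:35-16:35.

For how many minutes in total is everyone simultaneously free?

90 minutes

Hiro free within 09:00–19:00: 09:30–10:55, 11:15–19:00.
Hassan ∩ Hiro: 10:45–10:55, 11:15–15:15, 16:55–19:00.
Hassan ∩ Hiro ∩ Ines: 10:50–10:55, 11:15–11:55, 12:10–12:30, 13:15–14:05.
Restricted to 11:35–16:35: 11:35–11:55, 12:10–12:30, 13:15–14:05.
Total common minutes: 20 + 20 + 50 = 90.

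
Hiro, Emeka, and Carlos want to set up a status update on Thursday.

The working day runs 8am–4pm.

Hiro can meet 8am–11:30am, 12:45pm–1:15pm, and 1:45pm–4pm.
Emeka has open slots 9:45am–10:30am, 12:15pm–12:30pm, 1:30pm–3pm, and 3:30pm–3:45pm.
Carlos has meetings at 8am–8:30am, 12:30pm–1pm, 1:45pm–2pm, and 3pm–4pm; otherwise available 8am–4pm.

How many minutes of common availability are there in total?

Carlos free within 08:00–16:00: 08:30–12:30, 13:00–13:45, 14:00–15:00.
Hiro ∩ Emeka: 09:45–10:30, 13:45–15:00, 15:30–15:45.
Hiro ∩ Emeka ∩ Carlos: 09:45–10:30, 14:00–15:00.
Total common minutes: 45 + 60 = 105.

105 minutes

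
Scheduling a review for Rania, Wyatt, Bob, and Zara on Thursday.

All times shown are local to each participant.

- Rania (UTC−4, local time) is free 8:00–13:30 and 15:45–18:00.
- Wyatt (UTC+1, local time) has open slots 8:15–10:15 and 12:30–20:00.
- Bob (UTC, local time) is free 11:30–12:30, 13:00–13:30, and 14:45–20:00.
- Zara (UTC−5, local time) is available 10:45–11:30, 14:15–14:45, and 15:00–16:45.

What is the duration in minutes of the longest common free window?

Rania → UTC: 12:00–17:30, 19:45–22:00.
Wyatt → UTC: 07:15–09:15, 11:30–19:00.
Bob → UTC: 11:30–12:30, 13:00–13:30, 14:45–20:00.
Zara → UTC: 15:45–16:30, 19:15–19:45, 20:00–21:45.
Rania ∩ Wyatt: 12:00–17:30.
Rania ∩ Wyatt ∩ Bob: 12:00–12:30, 13:00–13:30, 14:45–17:30.
Rania ∩ Wyatt ∩ Bob ∩ Zara: 15:45–16:30.
Single common window of 45 minutes.

45 minutes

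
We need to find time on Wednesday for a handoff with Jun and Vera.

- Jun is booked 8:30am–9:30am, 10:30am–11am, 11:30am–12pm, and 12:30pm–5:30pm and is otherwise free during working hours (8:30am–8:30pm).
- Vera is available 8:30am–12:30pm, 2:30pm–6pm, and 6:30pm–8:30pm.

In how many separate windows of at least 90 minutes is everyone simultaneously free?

1

Jun free within 08:30–20:30: 09:30–10:30, 11:00–11:30, 12:00–12:30, 17:30–20:30.
Jun ∩ Vera: 09:30–10:30, 11:00–11:30, 12:00–12:30, 17:30–18:00, 18:30–20:30.
Windows ≥ 90 min: 18:30–20:30.
That's 1 window.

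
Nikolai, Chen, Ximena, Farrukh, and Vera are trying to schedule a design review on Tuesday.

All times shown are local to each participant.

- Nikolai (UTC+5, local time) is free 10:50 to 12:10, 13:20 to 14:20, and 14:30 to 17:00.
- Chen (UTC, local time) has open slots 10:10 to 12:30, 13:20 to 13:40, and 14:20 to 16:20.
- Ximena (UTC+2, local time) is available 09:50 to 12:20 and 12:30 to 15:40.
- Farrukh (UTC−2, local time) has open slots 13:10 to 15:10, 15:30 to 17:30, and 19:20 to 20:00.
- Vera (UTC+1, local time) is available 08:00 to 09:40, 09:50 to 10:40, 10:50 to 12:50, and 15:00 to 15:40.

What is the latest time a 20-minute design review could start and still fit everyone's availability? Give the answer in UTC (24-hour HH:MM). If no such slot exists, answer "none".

Nikolai → UTC: 05:50–07:10, 08:20–09:20, 09:30–12:00.
Chen → UTC: 10:10–12:30, 13:20–13:40, 14:20–16:20.
Ximena → UTC: 07:50–10:20, 10:30–13:40.
Farrukh → UTC: 15:10–17:10, 17:30–19:30, 21:20–22:00.
Vera → UTC: 07:00–08:40, 08:50–09:40, 09:50–11:50, 14:00–14:40.
Nikolai ∩ Chen: 10:10–12:00.
Nikolai ∩ Chen ∩ Ximena: 10:10–10:20, 10:30–12:00.
Nikolai ∩ Chen ∩ Ximena ∩ Farrukh: (none).
Nikolai ∩ Chen ∩ Ximena ∩ Farrukh ∩ Vera: (none).
Windows ≥ 20 min: (none).

none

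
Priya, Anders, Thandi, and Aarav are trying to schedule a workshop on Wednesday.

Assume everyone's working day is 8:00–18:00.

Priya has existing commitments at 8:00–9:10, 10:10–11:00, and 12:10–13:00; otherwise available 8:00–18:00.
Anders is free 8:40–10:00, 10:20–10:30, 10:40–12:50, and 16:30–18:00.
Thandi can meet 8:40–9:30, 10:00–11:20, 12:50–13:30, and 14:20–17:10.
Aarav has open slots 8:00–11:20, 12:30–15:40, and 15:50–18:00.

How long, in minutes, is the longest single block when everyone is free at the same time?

Priya free within 08:00–18:00: 09:10–10:10, 11:00–12:10, 13:00–18:00.
Priya ∩ Anders: 09:10–10:00, 11:00–12:10, 16:30–18:00.
Priya ∩ Anders ∩ Thandi: 09:10–09:30, 11:00–11:20, 16:30–17:10.
Priya ∩ Anders ∩ Thandi ∩ Aarav: 09:10–09:30, 11:00–11:20, 16:30–17:10.
Common window lengths: 20, 20, 40 min; longest is 40.

40 minutes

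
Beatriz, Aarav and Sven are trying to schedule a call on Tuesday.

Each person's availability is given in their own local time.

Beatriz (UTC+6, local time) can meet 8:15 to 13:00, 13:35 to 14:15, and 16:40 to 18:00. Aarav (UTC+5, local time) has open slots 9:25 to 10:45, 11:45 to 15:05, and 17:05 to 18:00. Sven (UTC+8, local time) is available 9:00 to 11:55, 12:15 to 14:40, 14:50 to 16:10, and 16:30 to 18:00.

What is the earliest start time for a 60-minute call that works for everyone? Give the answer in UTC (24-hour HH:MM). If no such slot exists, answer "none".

04:25

Beatriz → UTC: 02:15–07:00, 07:35–08:15, 10:40–12:00.
Aarav → UTC: 04:25–05:45, 06:45–10:05, 12:05–13:00.
Sven → UTC: 01:00–03:55, 04:15–06:40, 06:50–08:10, 08:30–10:00.
Beatriz ∩ Aarav: 04:25–05:45, 06:45–07:00, 07:35–08:15.
Beatriz ∩ Aarav ∩ Sven: 04:25–05:45, 06:50–07:00, 07:35–08:10.
Windows ≥ 60 min: 04:25–05:45.
Earliest such window starts at 04:25.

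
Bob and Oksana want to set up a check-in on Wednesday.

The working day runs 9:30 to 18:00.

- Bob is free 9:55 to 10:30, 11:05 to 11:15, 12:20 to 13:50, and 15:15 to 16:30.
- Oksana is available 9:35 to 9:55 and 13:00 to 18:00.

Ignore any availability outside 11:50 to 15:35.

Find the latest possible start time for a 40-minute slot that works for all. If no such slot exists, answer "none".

13:10

Bob ∩ Oksana: 13:00–13:50, 15:15–16:30.
Restricted to 11:50–15:35: 13:00–13:50, 15:15–15:35.
Windows ≥ 40 min: 13:00–13:50.
Latest start in the last window 13:00–13:50 is 13:50 − 40 min = 13:10.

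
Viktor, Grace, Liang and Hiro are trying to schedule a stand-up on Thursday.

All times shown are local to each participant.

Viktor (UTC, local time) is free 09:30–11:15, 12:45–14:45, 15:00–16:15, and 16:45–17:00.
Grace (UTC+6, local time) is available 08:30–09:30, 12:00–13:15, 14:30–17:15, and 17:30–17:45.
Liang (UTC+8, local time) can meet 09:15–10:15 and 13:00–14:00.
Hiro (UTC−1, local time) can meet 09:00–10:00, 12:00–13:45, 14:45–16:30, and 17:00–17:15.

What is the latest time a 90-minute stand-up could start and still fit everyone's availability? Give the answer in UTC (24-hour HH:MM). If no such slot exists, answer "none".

none

Viktor → UTC: 09:30–11:15, 12:45–14:45, 15:00–16:15, 16:45–17:00.
Grace → UTC: 02:30–03:30, 06:00–07:15, 08:30–11:15, 11:30–11:45.
Liang → UTC: 01:15–02:15, 05:00–06:00.
Hiro → UTC: 10:00–11:00, 13:00–14:45, 15:45–17:30, 18:00–18:15.
Viktor ∩ Grace: 09:30–11:15.
Viktor ∩ Grace ∩ Liang: (none).
Viktor ∩ Grace ∩ Liang ∩ Hiro: (none).
Windows ≥ 90 min: (none).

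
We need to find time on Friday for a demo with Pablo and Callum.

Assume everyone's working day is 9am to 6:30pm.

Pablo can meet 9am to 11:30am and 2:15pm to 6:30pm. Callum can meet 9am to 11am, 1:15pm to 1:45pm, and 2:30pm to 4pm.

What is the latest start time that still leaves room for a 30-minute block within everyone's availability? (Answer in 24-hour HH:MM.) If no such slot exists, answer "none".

15:30

Pablo ∩ Callum: 09:00–11:00, 14:30–16:00.
Windows ≥ 30 min: 09:00–11:00, 14:30–16:00.
Latest start in the last window 14:30–16:00 is 16:00 − 30 min = 15:30.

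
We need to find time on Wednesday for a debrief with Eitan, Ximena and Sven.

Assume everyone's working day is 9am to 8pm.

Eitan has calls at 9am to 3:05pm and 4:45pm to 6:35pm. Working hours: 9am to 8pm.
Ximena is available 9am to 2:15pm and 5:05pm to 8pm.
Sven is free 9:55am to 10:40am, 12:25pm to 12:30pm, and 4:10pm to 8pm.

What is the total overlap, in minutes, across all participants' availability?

Eitan free within 09:00–20:00: 15:05–16:45, 18:35–20:00.
Eitan ∩ Ximena: 18:35–20:00.
Eitan ∩ Ximena ∩ Sven: 18:35–20:00.
Total common minutes: 85.

85 minutes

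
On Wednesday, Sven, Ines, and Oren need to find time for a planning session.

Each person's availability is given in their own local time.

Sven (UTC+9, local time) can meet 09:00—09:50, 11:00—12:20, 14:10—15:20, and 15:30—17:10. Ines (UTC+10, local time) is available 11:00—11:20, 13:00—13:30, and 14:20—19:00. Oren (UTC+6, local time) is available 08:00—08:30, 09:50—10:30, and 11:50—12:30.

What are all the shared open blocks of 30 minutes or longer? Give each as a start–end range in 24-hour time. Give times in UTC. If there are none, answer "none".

05:50–06:20

Sven → UTC: 00:00–00:50, 02:00–03:20, 05:10–06:20, 06:30–08:10.
Ines → UTC: 01:00–01:20, 03:00–03:30, 04:20–09:00.
Oren → UTC: 02:00–02:30, 03:50–04:30, 05:50–06:30.
Sven ∩ Ines: 03:00–03:20, 05:10–06:20, 06:30–08:10.
Sven ∩ Ines ∩ Oren: 05:50–06:20.
Windows ≥ 30 min: 05:50–06:20.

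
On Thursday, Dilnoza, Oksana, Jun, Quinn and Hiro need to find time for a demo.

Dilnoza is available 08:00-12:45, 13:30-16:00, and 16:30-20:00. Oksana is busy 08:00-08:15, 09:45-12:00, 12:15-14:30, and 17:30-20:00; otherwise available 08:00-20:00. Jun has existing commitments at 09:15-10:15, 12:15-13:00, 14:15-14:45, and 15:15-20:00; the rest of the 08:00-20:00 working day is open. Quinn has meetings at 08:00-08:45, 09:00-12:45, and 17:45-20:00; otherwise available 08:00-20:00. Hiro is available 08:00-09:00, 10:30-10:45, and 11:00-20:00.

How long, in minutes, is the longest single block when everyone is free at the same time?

Oksana free within 08:00–20:00: 08:15–09:45, 12:00–12:15, 14:30–17:30.
Jun free within 08:00–20:00: 08:00–09:15, 10:15–12:15, 13:00–14:15, 14:45–15:15.
Quinn free within 08:00–20:00: 08:45–09:00, 12:45–17:45.
Dilnoza ∩ Oksana: 08:15–09:45, 12:00–12:15, 14:30–16:00, 16:30–17:30.
Dilnoza ∩ Oksana ∩ Jun: 08:15–09:15, 12:00–12:15, 14:45–15:15.
Dilnoza ∩ Oksana ∩ Jun ∩ Quinn: 08:45–09:00, 14:45–15:15.
Dilnoza ∩ Oksana ∩ Jun ∩ Quinn ∩ Hiro: 08:45–09:00, 14:45–15:15.
Common window lengths: 15, 30 min; longest is 30.

30 minutes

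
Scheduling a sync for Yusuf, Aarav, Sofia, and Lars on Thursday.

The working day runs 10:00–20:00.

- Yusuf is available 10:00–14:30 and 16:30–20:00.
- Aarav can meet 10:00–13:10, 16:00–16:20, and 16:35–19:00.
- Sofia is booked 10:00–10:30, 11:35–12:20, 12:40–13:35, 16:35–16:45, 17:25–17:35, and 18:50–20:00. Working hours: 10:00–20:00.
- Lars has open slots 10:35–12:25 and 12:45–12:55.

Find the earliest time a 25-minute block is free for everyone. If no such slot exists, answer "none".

Sofia free within 10:00–20:00: 10:30–11:35, 12:20–12:40, 13:35–16:35, 16:45–17:25, 17:35–18:50.
Yusuf ∩ Aarav: 10:00–13:10, 16:35–19:00.
Yusuf ∩ Aarav ∩ Sofia: 10:30–11:35, 12:20–12:40, 16:45–17:25, 17:35–18:50.
Yusuf ∩ Aarav ∩ Sofia ∩ Lars: 10:35–11:35, 12:20–12:25.
Windows ≥ 25 min: 10:35–11:35.
Earliest such window starts at 10:35.

10:35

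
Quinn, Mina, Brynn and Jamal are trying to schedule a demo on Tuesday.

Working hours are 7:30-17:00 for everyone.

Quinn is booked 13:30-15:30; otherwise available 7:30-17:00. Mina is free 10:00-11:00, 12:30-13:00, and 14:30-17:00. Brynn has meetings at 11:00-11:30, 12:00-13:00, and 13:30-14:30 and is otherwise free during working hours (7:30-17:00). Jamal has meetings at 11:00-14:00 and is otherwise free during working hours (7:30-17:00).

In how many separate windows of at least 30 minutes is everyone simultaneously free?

Quinn free within 07:30–17:00: 07:30–13:30, 15:30–17:00.
Brynn free within 07:30–17:00: 07:30–11:00, 11:30–12:00, 13:00–13:30, 14:30–17:00.
Jamal free within 07:30–17:00: 07:30–11:00, 14:00–17:00.
Quinn ∩ Mina: 10:00–11:00, 12:30–13:00, 15:30–17:00.
Quinn ∩ Mina ∩ Brynn: 10:00–11:00, 15:30–17:00.
Quinn ∩ Mina ∩ Brynn ∩ Jamal: 10:00–11:00, 15:30–17:00.
Windows ≥ 30 min: 10:00–11:00, 15:30–17:00.
That's 2 windows.

2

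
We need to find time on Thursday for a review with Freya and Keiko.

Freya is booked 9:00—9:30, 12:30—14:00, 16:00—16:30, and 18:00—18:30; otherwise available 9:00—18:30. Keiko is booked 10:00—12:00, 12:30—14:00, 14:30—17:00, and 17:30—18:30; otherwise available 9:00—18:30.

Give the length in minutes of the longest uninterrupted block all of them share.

30 minutes

Freya free within 09:00–18:30: 09:30–12:30, 14:00–16:00, 16:30–18:00.
Keiko free within 09:00–18:30: 09:00–10:00, 12:00–12:30, 14:00–14:30, 17:00–17:30.
Freya ∩ Keiko: 09:30–10:00, 12:00–12:30, 14:00–14:30, 17:00–17:30.
Common window lengths: 30, 30, 30, 30 min; longest is 30.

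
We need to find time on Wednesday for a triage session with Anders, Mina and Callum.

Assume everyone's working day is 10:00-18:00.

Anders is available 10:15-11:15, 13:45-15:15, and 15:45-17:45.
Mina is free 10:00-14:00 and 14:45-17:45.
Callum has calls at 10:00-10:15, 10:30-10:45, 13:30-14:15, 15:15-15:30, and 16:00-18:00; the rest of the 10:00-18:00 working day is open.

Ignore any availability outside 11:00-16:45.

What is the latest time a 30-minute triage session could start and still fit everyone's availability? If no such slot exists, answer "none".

14:45

Callum free within 10:00–18:00: 10:15–10:30, 10:45–13:30, 14:15–15:15, 15:30–16:00.
Anders ∩ Mina: 10:15–11:15, 13:45–14:00, 14:45–15:15, 15:45–17:45.
Anders ∩ Mina ∩ Callum: 10:15–10:30, 10:45–11:15, 14:45–15:15, 15:45–16:00.
Restricted to 11:00–16:45: 11:00–11:15, 14:45–15:15, 15:45–16:00.
Windows ≥ 30 min: 14:45–15:15.
Latest start in the last window 14:45–15:15 is 15:15 − 30 min = 14:45.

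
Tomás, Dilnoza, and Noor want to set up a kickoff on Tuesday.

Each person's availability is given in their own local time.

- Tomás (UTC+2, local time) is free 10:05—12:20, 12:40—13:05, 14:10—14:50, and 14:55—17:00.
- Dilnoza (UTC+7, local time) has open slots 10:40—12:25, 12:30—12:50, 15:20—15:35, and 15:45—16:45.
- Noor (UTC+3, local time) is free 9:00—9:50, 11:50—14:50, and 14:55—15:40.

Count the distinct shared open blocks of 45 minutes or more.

Tomás → UTC: 08:05–10:20, 10:40–11:05, 12:10–12:50, 12:55–15:00.
Dilnoza → UTC: 03:40–05:25, 05:30–05:50, 08:20–08:35, 08:45–09:45.
Noor → UTC: 06:00–06:50, 08:50–11:50, 11:55–12:40.
Tomás ∩ Dilnoza: 08:20–08:35, 08:45–09:45.
Tomás ∩ Dilnoza ∩ Noor: 08:50–09:45.
Windows ≥ 45 min: 08:50–09:45.
That's 1 window.

1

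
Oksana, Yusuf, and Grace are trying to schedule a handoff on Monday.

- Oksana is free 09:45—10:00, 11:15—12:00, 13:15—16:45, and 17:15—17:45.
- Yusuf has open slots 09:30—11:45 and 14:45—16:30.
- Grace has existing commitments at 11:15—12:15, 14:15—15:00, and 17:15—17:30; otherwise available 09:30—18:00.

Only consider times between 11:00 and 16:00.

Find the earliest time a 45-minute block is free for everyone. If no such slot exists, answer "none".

15:00

Grace free within 09:30–18:00: 09:30–11:15, 12:15–14:15, 15:00–17:15, 17:30–18:00.
Oksana ∩ Yusuf: 09:45–10:00, 11:15–11:45, 14:45–16:30.
Oksana ∩ Yusuf ∩ Grace: 09:45–10:00, 15:00–16:30.
Restricted to 11:00–16:00: 15:00–16:00.
Windows ≥ 45 min: 15:00–16:00.
Earliest such window starts at 15:00.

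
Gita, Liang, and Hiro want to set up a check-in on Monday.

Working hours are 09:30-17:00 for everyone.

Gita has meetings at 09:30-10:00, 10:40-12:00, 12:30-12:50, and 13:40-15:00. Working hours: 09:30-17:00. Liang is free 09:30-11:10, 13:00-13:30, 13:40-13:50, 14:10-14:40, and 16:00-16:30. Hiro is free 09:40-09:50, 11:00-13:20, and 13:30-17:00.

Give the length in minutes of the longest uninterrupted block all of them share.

30 minutes

Gita free within 09:30–17:00: 10:00–10:40, 12:00–12:30, 12:50–13:40, 15:00–17:00.
Gita ∩ Liang: 10:00–10:40, 13:00–13:30, 16:00–16:30.
Gita ∩ Liang ∩ Hiro: 13:00–13:20, 16:00–16:30.
Common window lengths: 20, 30 min; longest is 30.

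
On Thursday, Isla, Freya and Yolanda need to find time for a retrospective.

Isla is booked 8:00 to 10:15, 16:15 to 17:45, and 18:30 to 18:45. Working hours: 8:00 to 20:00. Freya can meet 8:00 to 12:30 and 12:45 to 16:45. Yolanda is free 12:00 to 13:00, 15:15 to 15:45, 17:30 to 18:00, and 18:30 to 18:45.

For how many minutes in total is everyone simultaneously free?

Isla free within 08:00–20:00: 10:15–16:15, 17:45–18:30, 18:45–20:00.
Isla ∩ Freya: 10:15–12:30, 12:45–16:15.
Isla ∩ Freya ∩ Yolanda: 12:00–12:30, 12:45–13:00, 15:15–15:45.
Total common minutes: 30 + 15 + 30 = 75.

75 minutes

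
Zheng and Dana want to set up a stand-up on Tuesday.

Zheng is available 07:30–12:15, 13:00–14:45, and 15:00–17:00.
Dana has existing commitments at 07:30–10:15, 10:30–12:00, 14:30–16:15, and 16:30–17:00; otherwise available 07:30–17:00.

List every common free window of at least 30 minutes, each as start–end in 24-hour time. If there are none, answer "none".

13:00–14:30

Dana free within 07:30–17:00: 10:15–10:30, 12:00–14:30, 16:15–16:30.
Zheng ∩ Dana: 10:15–10:30, 12:00–12:15, 13:00–14:30, 16:15–16:30.
Windows ≥ 30 min: 13:00–14:30.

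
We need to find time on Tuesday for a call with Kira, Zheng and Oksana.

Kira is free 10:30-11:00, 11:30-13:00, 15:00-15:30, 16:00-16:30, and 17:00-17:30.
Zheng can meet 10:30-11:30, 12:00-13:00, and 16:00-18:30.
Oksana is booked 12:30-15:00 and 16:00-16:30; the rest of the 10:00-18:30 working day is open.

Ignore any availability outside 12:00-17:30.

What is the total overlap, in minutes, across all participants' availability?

Oksana free within 10:00–18:30: 10:00–12:30, 15:00–16:00, 16:30–18:30.
Kira ∩ Zheng: 10:30–11:00, 12:00–13:00, 16:00–16:30, 17:00–17:30.
Kira ∩ Zheng ∩ Oksana: 10:30–11:00, 12:00–12:30, 17:00–17:30.
Restricted to 12:00–17:30: 12:00–12:30, 17:00–17:30.
Total common minutes: 30 + 30 = 60.

60 minutes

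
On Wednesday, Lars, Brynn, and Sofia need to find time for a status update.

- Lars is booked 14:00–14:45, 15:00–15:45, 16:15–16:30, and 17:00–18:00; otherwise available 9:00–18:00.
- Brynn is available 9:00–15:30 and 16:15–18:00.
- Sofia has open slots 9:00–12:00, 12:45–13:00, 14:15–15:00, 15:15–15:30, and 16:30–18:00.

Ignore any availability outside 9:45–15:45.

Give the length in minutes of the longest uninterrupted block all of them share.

135 minutes

Lars free within 09:00–18:00: 09:00–14:00, 14:45–15:00, 15:45–16:15, 16:30–17:00.
Lars ∩ Brynn: 09:00–14:00, 14:45–15:00, 16:30–17:00.
Lars ∩ Brynn ∩ Sofia: 09:00–12:00, 12:45–13:00, 14:45–15:00, 16:30–17:00.
Restricted to 09:45–15:45: 09:45–12:00, 12:45–13:00, 14:45–15:00.
Common window lengths: 135, 15, 15 min; longest is 135.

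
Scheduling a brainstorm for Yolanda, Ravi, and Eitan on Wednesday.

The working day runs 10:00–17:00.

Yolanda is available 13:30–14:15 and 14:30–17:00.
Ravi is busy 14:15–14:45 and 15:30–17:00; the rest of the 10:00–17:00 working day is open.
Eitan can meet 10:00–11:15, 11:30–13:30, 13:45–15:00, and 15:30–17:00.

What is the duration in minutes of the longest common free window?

30 minutes

Ravi free within 10:00–17:00: 10:00–14:15, 14:45–15:30.
Yolanda ∩ Ravi: 13:30–14:15, 14:45–15:30.
Yolanda ∩ Ravi ∩ Eitan: 13:45–14:15, 14:45–15:00.
Common window lengths: 30, 15 min; longest is 30.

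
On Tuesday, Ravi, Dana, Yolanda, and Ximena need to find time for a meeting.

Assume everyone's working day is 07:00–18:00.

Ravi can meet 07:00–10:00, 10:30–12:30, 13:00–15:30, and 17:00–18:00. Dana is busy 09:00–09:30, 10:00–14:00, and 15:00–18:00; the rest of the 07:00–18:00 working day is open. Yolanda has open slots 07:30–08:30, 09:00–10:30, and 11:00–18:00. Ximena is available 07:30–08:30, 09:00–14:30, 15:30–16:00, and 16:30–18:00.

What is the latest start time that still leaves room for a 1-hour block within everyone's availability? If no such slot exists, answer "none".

07:30

Dana free within 07:00–18:00: 07:00–09:00, 09:30–10:00, 14:00–15:00.
Ravi ∩ Dana: 07:00–09:00, 09:30–10:00, 14:00–15:00.
Ravi ∩ Dana ∩ Yolanda: 07:30–08:30, 09:30–10:00, 14:00–15:00.
Ravi ∩ Dana ∩ Yolanda ∩ Ximena: 07:30–08:30, 09:30–10:00, 14:00–14:30.
Windows ≥ 60 min: 07:30–08:30.
Latest start in the last window 07:30–08:30 is 08:30 − 60 min = 07:30.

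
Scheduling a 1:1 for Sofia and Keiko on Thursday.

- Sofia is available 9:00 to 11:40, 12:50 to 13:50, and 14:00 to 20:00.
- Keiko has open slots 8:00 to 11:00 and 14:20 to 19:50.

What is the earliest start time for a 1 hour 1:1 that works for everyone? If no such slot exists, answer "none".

09:00

Sofia ∩ Keiko: 09:00–11:00, 14:20–19:50.
Windows ≥ 60 min: 09:00–11:00, 14:20–19:50.
Earliest such window starts at 09:00.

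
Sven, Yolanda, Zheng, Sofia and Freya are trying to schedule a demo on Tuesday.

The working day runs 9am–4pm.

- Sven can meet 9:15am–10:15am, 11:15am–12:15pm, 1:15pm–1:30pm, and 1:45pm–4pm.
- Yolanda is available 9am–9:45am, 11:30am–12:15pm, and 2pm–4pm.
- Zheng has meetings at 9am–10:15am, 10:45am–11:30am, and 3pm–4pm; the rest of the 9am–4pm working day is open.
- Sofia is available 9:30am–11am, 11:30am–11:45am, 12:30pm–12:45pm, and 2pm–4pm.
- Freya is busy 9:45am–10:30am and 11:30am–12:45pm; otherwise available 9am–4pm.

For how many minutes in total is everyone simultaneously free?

60 minutes

Zheng free within 09:00–16:00: 10:15–10:45, 11:30–15:00.
Freya free within 09:00–16:00: 09:00–09:45, 10:30–11:30, 12:45–16:00.
Sven ∩ Yolanda: 09:15–09:45, 11:30–12:15, 14:00–16:00.
Sven ∩ Yolanda ∩ Zheng: 11:30–12:15, 14:00–15:00.
Sven ∩ Yolanda ∩ Zheng ∩ Sofia: 11:30–11:45, 14:00–15:00.
Sven ∩ Yolanda ∩ Zheng ∩ Sofia ∩ Freya: 14:00–15:00.
Total common minutes: 60.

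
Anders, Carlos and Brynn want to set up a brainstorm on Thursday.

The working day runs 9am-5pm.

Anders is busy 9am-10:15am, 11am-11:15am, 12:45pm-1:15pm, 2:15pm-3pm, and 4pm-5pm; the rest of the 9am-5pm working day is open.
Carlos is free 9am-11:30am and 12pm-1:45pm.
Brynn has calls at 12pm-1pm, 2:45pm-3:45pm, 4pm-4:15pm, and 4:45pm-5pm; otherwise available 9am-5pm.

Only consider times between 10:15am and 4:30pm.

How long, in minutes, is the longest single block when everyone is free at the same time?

45 minutes

Anders free within 09:00–17:00: 10:15–11:00, 11:15–12:45, 13:15–14:15, 15:00–16:00.
Brynn free within 09:00–17:00: 09:00–12:00, 13:00–14:45, 15:45–16:00, 16:15–16:45.
Anders ∩ Carlos: 10:15–11:00, 11:15–11:30, 12:00–12:45, 13:15–13:45.
Anders ∩ Carlos ∩ Brynn: 10:15–11:00, 11:15–11:30, 13:15–13:45.
Restricted to 10:15–16:30: 10:15–11:00, 11:15–11:30, 13:15–13:45.
Common window lengths: 45, 15, 30 min; longest is 45.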